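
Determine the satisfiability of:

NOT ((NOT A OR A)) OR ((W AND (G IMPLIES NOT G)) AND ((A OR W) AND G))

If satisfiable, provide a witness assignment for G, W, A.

Case G = True: the formula simplifies to NOT ((NOT A OR A)).
  A = True: this becomes NOT ((False OR True)) = False.
  A = False: this becomes NOT ((True OR False)) = False.
Case G = False: the formula simplifies to NOT ((NOT A OR A)).
  A = True: this becomes NOT ((False OR True)) = False.
  A = False: this becomes NOT ((True OR False)) = False.
Both cases fail — unsatisfiable.

Unsatisfiable — no assignment works.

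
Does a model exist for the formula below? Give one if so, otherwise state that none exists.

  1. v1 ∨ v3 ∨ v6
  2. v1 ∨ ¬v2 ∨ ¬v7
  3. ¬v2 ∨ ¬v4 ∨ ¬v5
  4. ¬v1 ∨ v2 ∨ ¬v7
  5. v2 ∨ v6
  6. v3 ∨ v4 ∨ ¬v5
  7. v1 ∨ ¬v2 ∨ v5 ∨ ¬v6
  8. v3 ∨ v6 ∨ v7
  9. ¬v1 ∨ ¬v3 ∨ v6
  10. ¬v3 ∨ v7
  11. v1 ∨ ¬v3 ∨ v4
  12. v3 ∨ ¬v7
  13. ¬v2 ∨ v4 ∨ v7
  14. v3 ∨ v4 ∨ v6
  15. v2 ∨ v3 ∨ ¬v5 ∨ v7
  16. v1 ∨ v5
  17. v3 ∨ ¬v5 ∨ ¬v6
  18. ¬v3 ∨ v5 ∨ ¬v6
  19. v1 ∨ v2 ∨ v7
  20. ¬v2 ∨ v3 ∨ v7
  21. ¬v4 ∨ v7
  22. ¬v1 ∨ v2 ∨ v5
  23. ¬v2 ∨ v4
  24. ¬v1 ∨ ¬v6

Try v1 = True:
  (¬v1 ∨ ¬v6) forces v6 = False.
  (v2 ∨ v6) forces v2 = True.
  (¬v1 ∨ ¬v3 ∨ v6) forces v3 = False.
  (v3 ∨ v6 ∨ v7) forces v7 = True.
  clause (v3 ∨ ¬v7) is falsified — backtrack.
So v1 = False.
  then (v1 ∨ v5) forces v5 = True.
Set v2 = False.
  then (v2 ∨ v6) forces v6 = True.
  then (v3 ∨ ¬v5 ∨ ¬v6) forces v3 = True.
  then (v1 ∨ v2 ∨ v7) forces v7 = True.
  then (v1 ∨ ¬v3 ∨ v4) forces v4 = True.
All clauses satisfied.

v1: False; v2: False; v3: True; v4: True; v5: True; v6: True; v7: True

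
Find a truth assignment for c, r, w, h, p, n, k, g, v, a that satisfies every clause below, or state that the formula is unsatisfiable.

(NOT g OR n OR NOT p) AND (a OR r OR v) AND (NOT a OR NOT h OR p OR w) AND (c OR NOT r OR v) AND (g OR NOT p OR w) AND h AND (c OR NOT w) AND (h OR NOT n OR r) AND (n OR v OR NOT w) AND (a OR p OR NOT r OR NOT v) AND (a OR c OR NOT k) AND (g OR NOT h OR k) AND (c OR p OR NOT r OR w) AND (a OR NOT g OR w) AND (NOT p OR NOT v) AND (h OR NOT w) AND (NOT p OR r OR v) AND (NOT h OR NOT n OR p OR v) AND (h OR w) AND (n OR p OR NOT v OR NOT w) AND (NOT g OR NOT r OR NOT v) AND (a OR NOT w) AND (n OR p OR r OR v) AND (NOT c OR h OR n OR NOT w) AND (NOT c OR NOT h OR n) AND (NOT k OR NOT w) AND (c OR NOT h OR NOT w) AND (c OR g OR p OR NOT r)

c=T; r=F; w=F; h=T; p=F; n=T; k=T; g=F; v=T; a=F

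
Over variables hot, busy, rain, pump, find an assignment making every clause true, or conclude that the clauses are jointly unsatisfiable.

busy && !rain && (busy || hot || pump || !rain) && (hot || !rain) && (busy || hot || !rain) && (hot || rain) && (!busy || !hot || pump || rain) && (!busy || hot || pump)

Unit clause (busy) forces busy = True.
Unit clause (!rain) forces rain = False.
In (hot || rain) only hot is left, so hot = True.
In (!busy || !hot || pump || rain) only pump is left, so pump = True.
Check each clause:
  (busy): busy holds.
  (!rain): !rain holds.
  (busy || hot || pump || !rain): busy holds.
  (hot || !rain): hot holds.
  (busy || hot || !rain): busy holds.
  (hot || rain): hot holds.
  (!busy || !hot || pump || rain): pump holds.
  (!busy || hot || pump): hot holds.
All clauses satisfied.

hot=T; busy=T; rain=F; pump=T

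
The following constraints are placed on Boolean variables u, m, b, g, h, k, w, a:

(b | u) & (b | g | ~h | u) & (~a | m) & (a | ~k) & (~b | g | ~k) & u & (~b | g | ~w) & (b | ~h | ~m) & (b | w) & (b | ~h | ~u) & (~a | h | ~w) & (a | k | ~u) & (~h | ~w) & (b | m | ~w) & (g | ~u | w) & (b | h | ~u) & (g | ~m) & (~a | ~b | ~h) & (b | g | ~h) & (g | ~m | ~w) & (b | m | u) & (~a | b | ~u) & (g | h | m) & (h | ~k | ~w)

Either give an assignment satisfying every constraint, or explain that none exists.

u=T, m=T, b=T, g=T, h=F, k=T, w=F, a=T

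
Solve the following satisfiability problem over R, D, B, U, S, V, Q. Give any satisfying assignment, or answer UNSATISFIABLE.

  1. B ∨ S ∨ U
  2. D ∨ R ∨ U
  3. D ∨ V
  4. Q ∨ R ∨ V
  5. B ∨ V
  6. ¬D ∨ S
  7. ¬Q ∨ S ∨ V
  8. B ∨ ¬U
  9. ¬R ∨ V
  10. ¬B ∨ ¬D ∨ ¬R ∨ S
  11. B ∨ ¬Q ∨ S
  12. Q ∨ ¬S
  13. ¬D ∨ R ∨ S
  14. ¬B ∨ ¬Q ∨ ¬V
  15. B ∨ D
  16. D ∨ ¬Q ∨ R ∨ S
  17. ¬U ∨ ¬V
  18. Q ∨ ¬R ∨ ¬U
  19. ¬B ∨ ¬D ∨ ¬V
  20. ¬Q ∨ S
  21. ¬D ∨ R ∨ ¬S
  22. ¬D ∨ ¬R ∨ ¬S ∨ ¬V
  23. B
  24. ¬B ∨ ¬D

R=T, D=F, B=T, U=F, S=F, V=T, Q=F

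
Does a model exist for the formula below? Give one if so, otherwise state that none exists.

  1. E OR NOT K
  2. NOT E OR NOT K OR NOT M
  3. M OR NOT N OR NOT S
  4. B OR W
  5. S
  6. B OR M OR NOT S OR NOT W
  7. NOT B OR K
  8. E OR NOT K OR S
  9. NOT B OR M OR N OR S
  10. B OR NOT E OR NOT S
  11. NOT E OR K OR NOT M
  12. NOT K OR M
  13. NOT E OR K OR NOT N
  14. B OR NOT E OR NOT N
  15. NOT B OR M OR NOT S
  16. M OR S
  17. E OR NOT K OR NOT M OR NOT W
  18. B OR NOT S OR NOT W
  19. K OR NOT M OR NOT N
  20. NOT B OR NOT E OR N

UNSATISFIABLE

Case K = True:
  (E OR NOT K) forces E = True.
  (NOT E OR NOT K OR NOT M) forces M = False.
  Clause (NOT K OR M) is falsified — contradiction.
Case K = False:
  (S) forces S = True.
  (NOT B OR K) forces B = False.
  (B OR W) forces W = True.
  Clause (B OR NOT S OR NOT W) is falsified — contradiction.
Both cases fail, so the formula is unsatisfiable.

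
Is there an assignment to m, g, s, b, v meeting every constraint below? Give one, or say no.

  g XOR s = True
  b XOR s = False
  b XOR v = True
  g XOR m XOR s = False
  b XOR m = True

m = True, g = True, s = False, b = False, v = True

g XOR s = T XOR F = True ✓
b XOR s = F XOR F = False ✓
b XOR v = F XOR T = True ✓
g XOR m XOR s = T XOR T XOR F = False ✓
b XOR m = F XOR T = True ✓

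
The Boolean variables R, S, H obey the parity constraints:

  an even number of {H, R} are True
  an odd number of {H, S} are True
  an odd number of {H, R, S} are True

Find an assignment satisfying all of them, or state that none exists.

R: False, S: True, H: False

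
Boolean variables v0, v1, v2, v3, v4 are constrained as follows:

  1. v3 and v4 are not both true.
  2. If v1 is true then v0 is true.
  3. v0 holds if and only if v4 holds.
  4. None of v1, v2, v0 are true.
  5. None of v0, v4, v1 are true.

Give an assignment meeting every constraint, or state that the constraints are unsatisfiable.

v0 = False, v1 = False, v2 = False, v3 = True, v4 = False

  (1) v3=T, v4=F — not both ✓
  (2) v1=F ⇒ v0: vacuous ✓
  (3) v0=F, v4=F — same ✓
  (4) {v1, v2, v0}: 0 true — none ✓
  (5) {v0, v4, v1}: 0 true — none ✓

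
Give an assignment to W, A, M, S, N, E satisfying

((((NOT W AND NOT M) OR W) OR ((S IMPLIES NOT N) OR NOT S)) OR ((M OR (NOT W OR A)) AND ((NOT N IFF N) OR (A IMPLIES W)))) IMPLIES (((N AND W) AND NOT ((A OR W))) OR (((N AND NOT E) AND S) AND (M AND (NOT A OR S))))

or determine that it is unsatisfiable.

W = False; A = True; M = True; S = True; N = True; E = True

  ((((NOT W AND NOT M) OR W) OR ((S IMPLIES NOT N) OR NOT S)) OR ((M OR (NOT W OR A)) AND ((NOT N IFF N) OR (A IMPLIES W)))) IMPLIES (((N AND W) AND NOT ((A OR W))) OR (((N AND NOT E) AND S) AND (M AND (NOT A OR S)))) = True
    (((NOT W AND NOT M) OR W) OR ((S IMPLIES NOT N) OR NOT S)) OR ((M OR (NOT W OR A)) AND ((NOT N IFF N) OR (A IMPLIES W))) = False
      ((NOT W AND NOT M) OR W) OR ((S IMPLIES NOT N) OR NOT S) = False
        (NOT W AND NOT M) OR W = False
          NOT W AND NOT M = False
            NOT W = True
            NOT M = False
        (S IMPLIES NOT N) OR NOT S = False
          S IMPLIES NOT N = False
            NOT N = False
          NOT S = False
      (M OR (NOT W OR A)) AND ((NOT N IFF N) OR (A IMPLIES W)) = False
        M OR (NOT W OR A) = True
          NOT W OR A = True
            NOT W = True
        (NOT N IFF N) OR (A IMPLIES W) = False
          NOT N IFF N = False
            NOT N = False
          A IMPLIES W = False
    ((N AND W) AND NOT ((A OR W))) OR (((N AND NOT E) AND S) AND (M AND (NOT A OR S))) = False
      (N AND W) AND NOT ((A OR W)) = False
        N AND W = False
        NOT ((A OR W)) = False
          A OR W = True
      ((N AND NOT E) AND S) AND (M AND (NOT A OR S)) = False
        (N AND NOT E) AND S = False
          N AND NOT E = False
            NOT E = False
        M AND (NOT A OR S) = True
          NOT A OR S = True
            NOT A = False
The formula evaluates to True.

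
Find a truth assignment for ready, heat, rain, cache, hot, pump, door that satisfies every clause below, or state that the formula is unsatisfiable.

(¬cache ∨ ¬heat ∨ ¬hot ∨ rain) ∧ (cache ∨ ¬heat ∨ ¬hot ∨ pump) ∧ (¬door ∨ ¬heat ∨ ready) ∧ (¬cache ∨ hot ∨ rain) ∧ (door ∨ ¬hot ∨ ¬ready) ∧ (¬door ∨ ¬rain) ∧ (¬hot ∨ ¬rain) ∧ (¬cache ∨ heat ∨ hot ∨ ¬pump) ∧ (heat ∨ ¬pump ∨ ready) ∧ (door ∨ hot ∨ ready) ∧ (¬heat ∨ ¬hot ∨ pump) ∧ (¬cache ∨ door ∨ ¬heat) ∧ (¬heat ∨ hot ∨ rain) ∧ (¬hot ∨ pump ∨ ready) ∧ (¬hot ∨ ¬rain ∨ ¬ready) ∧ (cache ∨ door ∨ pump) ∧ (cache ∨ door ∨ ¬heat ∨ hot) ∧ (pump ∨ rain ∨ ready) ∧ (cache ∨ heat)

ready = True, heat = True, rain = False, cache = False, hot = True, pump = True, door = True

Set ready = True.
Set heat = True.
Try rain = True:
  (¬door ∨ ¬rain) forces door = False.
  (door ∨ ¬hot ∨ ¬ready) forces hot = False.
  (¬cache ∨ door ∨ ¬heat) forces cache = False.
  clause (cache ∨ door ∨ ¬heat ∨ hot) is falsified — backtrack.
So rain = False.
  then (¬heat ∨ hot ∨ rain) forces hot = True.
  then (¬cache ∨ ¬heat ∨ ¬hot ∨ rain) forces cache = False.
  then (cache ∨ ¬heat ∨ ¬hot ∨ pump) forces pump = True.
  then (door ∨ ¬hot ∨ ¬ready) forces door = True.
All clauses satisfied.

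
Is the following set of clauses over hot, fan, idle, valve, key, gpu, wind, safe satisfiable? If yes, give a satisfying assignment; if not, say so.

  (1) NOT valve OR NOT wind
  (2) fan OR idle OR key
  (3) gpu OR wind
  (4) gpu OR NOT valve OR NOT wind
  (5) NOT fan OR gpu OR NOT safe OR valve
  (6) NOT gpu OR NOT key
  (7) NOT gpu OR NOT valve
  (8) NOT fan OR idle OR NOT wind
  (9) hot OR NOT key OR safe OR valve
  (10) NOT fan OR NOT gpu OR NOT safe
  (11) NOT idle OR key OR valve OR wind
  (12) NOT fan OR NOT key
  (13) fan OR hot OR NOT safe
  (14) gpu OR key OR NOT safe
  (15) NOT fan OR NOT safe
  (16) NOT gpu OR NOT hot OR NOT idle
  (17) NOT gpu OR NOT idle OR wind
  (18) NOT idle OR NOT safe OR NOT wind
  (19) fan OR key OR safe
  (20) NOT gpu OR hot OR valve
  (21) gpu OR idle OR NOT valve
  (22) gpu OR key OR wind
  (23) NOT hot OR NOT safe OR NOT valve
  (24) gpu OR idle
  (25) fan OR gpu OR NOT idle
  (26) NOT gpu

Unit clause (NOT gpu) forces gpu = False.
In (gpu OR wind) only wind is left, so wind = True.
In (gpu OR NOT valve OR NOT wind) only NOT valve is left, so valve = False.
In (gpu OR idle) only idle is left, so idle = True.
In (fan OR gpu OR NOT idle) only fan is left, so fan = True.
In (NOT fan OR gpu OR NOT safe OR valve) only NOT safe is left, so safe = False.
In (NOT fan OR NOT key) only NOT key is left, so key = False.
Set hot = False.
All clauses satisfied.

hot = False, fan = True, idle = True, valve = False, key = False, gpu = False, wind = True, safe = False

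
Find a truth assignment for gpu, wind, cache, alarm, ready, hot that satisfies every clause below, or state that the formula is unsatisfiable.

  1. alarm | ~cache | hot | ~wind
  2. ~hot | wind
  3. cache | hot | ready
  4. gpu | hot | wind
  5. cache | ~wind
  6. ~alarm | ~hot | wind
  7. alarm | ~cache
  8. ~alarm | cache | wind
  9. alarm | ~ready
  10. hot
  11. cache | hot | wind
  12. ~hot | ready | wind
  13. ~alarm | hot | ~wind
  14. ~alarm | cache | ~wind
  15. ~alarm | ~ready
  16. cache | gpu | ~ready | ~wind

Unit clause (hot) forces hot = True.
In (~hot | wind) only wind is left, so wind = True.
In (cache | ~wind) only cache is left, so cache = True.
In (alarm | ~cache) only alarm is left, so alarm = True.
In (~alarm | ~ready) only ~ready is left, so ready = False.
Set gpu = True.
All clauses satisfied.

gpu: True, wind: True, cache: True, alarm: True, ready: False, hot: True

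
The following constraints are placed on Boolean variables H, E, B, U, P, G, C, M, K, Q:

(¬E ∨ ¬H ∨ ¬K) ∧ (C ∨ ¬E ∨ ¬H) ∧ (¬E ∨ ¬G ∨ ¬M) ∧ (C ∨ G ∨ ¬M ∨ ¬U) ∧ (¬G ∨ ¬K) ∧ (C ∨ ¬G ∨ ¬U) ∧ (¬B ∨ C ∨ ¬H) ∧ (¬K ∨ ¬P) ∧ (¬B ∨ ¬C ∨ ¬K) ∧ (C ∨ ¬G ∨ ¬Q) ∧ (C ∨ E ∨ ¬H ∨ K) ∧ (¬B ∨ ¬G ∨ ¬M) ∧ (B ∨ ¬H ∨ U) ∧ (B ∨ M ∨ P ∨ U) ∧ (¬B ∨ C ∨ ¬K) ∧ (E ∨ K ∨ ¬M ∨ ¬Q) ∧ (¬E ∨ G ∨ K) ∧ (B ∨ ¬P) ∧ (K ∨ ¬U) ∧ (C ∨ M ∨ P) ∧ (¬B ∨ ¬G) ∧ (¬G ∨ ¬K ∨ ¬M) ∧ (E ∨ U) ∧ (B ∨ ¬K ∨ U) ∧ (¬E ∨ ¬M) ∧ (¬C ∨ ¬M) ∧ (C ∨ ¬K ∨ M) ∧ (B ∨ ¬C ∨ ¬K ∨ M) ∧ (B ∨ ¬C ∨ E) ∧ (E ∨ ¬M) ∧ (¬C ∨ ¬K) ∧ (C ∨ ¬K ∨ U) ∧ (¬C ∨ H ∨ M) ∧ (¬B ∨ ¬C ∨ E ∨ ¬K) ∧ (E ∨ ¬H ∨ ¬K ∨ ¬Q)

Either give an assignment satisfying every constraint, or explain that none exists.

No satisfying assignment exists.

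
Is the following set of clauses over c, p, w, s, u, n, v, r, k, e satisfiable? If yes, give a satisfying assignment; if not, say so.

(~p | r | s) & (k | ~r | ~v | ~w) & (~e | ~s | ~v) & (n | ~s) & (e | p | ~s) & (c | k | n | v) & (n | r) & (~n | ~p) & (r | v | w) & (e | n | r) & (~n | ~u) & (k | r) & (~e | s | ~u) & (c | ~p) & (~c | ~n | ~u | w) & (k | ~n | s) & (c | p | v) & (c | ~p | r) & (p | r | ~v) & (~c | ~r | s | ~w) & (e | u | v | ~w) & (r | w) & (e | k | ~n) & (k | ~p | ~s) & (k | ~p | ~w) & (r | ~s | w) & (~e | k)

c=T, p=F, w=F, s=F, u=T, n=F, v=T, r=T, k=F, e=F

Set c = True.
Set p = False.
Set w = False.
  then (r | w) forces r = True.
Set s = False.
Set u = True.
  then (~n | ~u) forces n = False.
  then (~e | s | ~u) forces e = False.
Set v = True.
Set k = False.
All clauses satisfied.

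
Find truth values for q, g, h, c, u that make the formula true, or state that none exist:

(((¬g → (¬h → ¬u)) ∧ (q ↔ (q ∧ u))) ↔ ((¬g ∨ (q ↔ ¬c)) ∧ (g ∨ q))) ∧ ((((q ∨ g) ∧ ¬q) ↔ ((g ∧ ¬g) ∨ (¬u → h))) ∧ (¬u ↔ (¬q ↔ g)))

q = False; g = True; h = True; c = True; u = False

  ((¬g → (¬h → ¬u)) ∧ (q ↔ (q ∧ u))) ↔ ((¬g ∨ (q ↔ ¬c)) ∧ (g ∨ q)) = True
    (¬g → (¬h → ¬u)) ∧ (q ↔ (q ∧ u)) = True
      ¬g → (¬h → ¬u) = True
        ¬g = False
        ¬h → ¬u = True
          ¬h = False
          ¬u = True
      q ↔ (q ∧ u) = True
        q ∧ u = False
    (¬g ∨ (q ↔ ¬c)) ∧ (g ∨ q) = True
      ¬g ∨ (q ↔ ¬c) = True
        ¬g = False
        q ↔ ¬c = True
          ¬c = False
      g ∨ q = True
  (((q ∨ g) ∧ ¬q) ↔ ((g ∧ ¬g) ∨ (¬u → h))) ∧ (¬u ↔ (¬q ↔ g)) = True
    ((q ∨ g) ∧ ¬q) ↔ ((g ∧ ¬g) ∨ (¬u → h)) = True
      (q ∨ g) ∧ ¬q = True
        q ∨ g = True
        ¬q = True
      (g ∧ ¬g) ∨ (¬u → h) = True
        g ∧ ¬g = False
          ¬g = False
        ¬u → h = True
          ¬u = True
    ¬u ↔ (¬q ↔ g) = True
      ¬u = True
      ¬q ↔ g = True
        ¬q = True
Both conjuncts True, so the formula holds.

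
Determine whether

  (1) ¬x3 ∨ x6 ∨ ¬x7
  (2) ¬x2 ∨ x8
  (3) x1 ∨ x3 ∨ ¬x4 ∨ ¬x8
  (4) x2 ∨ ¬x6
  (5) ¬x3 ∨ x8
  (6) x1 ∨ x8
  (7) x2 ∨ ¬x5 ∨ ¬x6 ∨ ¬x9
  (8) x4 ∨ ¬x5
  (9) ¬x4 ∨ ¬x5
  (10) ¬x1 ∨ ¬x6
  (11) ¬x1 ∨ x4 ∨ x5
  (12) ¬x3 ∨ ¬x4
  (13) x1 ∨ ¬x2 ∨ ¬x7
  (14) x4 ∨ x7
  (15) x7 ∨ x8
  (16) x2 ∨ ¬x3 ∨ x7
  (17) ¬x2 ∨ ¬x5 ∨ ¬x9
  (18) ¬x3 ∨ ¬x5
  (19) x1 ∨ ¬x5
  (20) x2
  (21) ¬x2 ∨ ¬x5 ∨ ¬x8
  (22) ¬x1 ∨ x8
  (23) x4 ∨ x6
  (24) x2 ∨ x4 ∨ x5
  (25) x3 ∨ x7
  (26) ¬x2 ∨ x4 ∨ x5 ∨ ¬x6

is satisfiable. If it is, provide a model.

x1 = True, x2 = True, x3 = False, x4 = True, x5 = False, x6 = False, x7 = True, x8 = True, x9 = True

Unit clause (x2) forces x2 = True.
In (¬x2 ∨ x8) only x8 is left, so x8 = True.
In (¬x2 ∨ ¬x5 ∨ ¬x8) only ¬x5 is left, so x5 = False.
Try x1 = False:
  (x1 ∨ ¬x2 ∨ ¬x7) forces x7 = False.
  (x4 ∨ x7) forces x4 = True.
  (x1 ∨ x3 ∨ ¬x4 ∨ ¬x8) forces x3 = True.
  clause (¬x3 ∨ ¬x4) is falsified — backtrack.
So x1 = True.
  then (¬x1 ∨ ¬x6) forces x6 = False.
  then (¬x1 ∨ x4 ∨ x5) forces x4 = True.
  then (¬x3 ∨ ¬x4) forces x3 = False.
  then (x3 ∨ x7) forces x7 = True.
Set x9 = True.
All clauses satisfied.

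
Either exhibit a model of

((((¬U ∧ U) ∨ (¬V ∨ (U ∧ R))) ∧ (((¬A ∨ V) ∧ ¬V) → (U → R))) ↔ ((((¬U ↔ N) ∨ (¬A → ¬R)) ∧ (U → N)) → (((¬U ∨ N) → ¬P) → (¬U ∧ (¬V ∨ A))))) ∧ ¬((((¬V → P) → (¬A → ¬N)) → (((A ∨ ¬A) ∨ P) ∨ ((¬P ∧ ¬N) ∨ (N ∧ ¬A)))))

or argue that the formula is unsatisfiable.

The conjunct ¬((((¬V → P) → (¬A → ¬N)) → (((A ∨ ¬A) ∨ P) ∨ ((¬P ∧ ¬N) ∨ (N ∧ ¬A))))) is unsatisfiable on its own:
  A = True: this becomes ¬((True → True)) = False.
  A = False: this becomes ¬((((¬V → P) → ¬N) → True)) = False.
So the whole conjunction is unsatisfiable.

No satisfying assignment exists.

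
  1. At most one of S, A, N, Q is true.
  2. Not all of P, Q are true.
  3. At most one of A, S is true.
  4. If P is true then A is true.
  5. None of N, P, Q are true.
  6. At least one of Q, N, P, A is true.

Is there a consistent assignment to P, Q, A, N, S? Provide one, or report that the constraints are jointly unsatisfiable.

P: False, Q: False, A: True, N: False, S: False

  (1) {S, A, N, Q}: 1 true — at most one ✓
  (2) {P, Q}: 0/2 true — not all ✓
  (3) {A, S}: 1 true — at most one ✓
  (4) P=F ⇒ A: vacuous ✓
  (5) {N, P, Q}: 0 true — none ✓
  (6) {Q, N, P, A}: 1 true — at least one ✓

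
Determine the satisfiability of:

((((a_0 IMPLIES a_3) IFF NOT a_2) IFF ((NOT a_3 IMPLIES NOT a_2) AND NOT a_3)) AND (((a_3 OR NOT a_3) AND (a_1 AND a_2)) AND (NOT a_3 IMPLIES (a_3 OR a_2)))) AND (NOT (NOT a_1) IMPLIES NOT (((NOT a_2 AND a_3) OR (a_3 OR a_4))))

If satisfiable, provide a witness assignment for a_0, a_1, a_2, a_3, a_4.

a_0=F; a_1=T; a_2=T; a_3=F; a_4=F

  (((a_0 IMPLIES a_3) IFF NOT a_2) IFF ((NOT a_3 IMPLIES NOT a_2) AND NOT a_3)) AND (((a_3 OR NOT a_3) AND (a_1 AND a_2)) AND (NOT a_3 IMPLIES (a_3 OR a_2))) = True
    ((a_0 IMPLIES a_3) IFF NOT a_2) IFF ((NOT a_3 IMPLIES NOT a_2) AND NOT a_3) = True
      (a_0 IMPLIES a_3) IFF NOT a_2 = False
        a_0 IMPLIES a_3 = True
        NOT a_2 = False
      (NOT a_3 IMPLIES NOT a_2) AND NOT a_3 = False
        NOT a_3 IMPLIES NOT a_2 = False
          NOT a_3 = True
          NOT a_2 = False
        NOT a_3 = True
    ((a_3 OR NOT a_3) AND (a_1 AND a_2)) AND (NOT a_3 IMPLIES (a_3 OR a_2)) = True
      (a_3 OR NOT a_3) AND (a_1 AND a_2) = True
        a_3 OR NOT a_3 = True
          NOT a_3 = True
        a_1 AND a_2 = True
      NOT a_3 IMPLIES (a_3 OR a_2) = True
        NOT a_3 = True
        a_3 OR a_2 = True
  NOT (NOT a_1) IMPLIES NOT (((NOT a_2 AND a_3) OR (a_3 OR a_4))) = True
    NOT (NOT a_1) = True
      NOT a_1 = False
    NOT (((NOT a_2 AND a_3) OR (a_3 OR a_4))) = True
      (NOT a_2 AND a_3) OR (a_3 OR a_4) = False
        NOT a_2 AND a_3 = False
          NOT a_2 = False
        a_3 OR a_4 = False
Both conjuncts True, so the formula holds.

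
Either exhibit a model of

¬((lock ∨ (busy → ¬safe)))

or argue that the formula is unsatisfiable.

busy = True; lock = False; safe = True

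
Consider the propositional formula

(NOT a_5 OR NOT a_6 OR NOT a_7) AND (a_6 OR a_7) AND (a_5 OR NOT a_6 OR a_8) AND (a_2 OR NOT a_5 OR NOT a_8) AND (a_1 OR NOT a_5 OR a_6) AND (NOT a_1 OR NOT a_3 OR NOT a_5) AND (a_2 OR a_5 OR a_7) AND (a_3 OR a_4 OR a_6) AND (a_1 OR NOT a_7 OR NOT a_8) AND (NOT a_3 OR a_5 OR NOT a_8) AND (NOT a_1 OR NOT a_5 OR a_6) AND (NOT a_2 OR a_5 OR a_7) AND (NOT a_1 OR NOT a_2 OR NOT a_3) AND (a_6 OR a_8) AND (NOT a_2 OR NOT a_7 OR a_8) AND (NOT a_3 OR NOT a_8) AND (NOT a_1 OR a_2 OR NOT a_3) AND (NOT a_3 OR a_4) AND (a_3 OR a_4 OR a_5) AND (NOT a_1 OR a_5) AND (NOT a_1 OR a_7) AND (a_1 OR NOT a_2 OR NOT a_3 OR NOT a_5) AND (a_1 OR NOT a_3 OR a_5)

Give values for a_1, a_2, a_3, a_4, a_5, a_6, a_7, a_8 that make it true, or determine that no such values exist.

a_1=F, a_2=F, a_3=F, a_4=T, a_5=T, a_6=T, a_7=F, a_8=F

Set a_1 = False.
Set a_2 = False.
Set a_3 = False.
Set a_4 = True.
Try a_5 = False:
  (a_2 OR a_5 OR a_7) forces a_7 = True.
  (a_1 OR NOT a_7 OR NOT a_8) forces a_8 = False.
  (a_5 OR NOT a_6 OR a_8) forces a_6 = False.
  clause (a_6 OR a_8) is falsified — backtrack.
So a_5 = True.
  then (a_2 OR NOT a_5 OR NOT a_8) forces a_8 = False.
  then (a_1 OR NOT a_5 OR a_6) forces a_6 = True.
  then (NOT a_5 OR NOT a_6 OR NOT a_7) forces a_7 = False.
All clauses satisfied.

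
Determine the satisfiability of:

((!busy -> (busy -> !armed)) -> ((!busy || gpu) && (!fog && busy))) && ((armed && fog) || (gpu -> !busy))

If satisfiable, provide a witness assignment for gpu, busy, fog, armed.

Case busy = True: the formula simplifies to (gpu && !fog) && ((armed && fog) || !gpu).
  fog = True: the conjunct !fog is False.
  fog = False: simplifies to gpu && !gpu.
    gpu = True: the conjunct !gpu is False.
    gpu = False: the conjunct gpu is False.
Case busy = False: the conjunct (!busy -> (busy -> !armed)) -> ((!busy || gpu) && (!fog && busy)) becomes (True -> True) -> (True && False) = False.
Both cases fail — unsatisfiable.

Unsatisfiable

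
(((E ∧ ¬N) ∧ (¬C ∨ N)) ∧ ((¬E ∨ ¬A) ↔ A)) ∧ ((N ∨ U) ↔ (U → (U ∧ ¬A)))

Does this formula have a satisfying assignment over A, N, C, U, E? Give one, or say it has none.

Case A = True: the formula simplifies to (((E ∧ ¬N) ∧ (¬C ∨ N)) ∧ ¬E) ∧ ((N ∨ U) ↔ ¬U).
  E = True: the conjunct ¬E is False.
  E = False: the conjunct E is False.
Case A = False: the conjunct (¬E ∨ ¬A) ↔ A becomes (¬E ∨ True) ↔ False = False.
Both cases fail — unsatisfiable.

No satisfying assignment exists.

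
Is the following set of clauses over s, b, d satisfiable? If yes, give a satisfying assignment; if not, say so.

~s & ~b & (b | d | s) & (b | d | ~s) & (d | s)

Unit clause (~s) forces s = False.
Unit clause (~b) forces b = False.
In (b | d | s) only d is left, so d = True.
Check each clause:
  (~s): ~s holds.
  (~b): ~b holds.
  (b | d | s): d holds.
  (b | d | ~s): d holds.
  (d | s): d holds.
All clauses satisfied.

s: False; b: False; d: True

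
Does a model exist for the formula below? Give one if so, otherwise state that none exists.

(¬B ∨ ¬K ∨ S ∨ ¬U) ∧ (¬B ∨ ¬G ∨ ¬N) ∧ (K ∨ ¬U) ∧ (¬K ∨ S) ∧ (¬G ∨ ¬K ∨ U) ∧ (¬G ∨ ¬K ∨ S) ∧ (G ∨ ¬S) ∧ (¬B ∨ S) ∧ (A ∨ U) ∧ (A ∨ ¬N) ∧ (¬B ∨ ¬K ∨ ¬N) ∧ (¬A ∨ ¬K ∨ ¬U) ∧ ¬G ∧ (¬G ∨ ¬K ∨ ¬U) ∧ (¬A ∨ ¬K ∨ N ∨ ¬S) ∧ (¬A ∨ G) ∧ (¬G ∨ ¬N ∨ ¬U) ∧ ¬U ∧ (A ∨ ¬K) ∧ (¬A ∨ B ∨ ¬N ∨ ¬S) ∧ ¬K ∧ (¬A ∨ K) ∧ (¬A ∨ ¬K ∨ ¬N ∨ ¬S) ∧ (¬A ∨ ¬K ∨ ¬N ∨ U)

No satisfying assignment exists.

Case A = True:
  (¬G) forces G = False.
  Clause (¬A ∨ G) is falsified — contradiction.
Case A = False:
  (A ∨ U) forces U = True.
  Clause (¬U) is falsified — contradiction.
Both cases fail, so the formula is unsatisfiable.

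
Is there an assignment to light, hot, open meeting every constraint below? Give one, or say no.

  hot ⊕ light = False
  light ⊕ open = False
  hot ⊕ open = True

Adding constraints 1, 2, 3 mod 2: every variable appears an even number of times on the left, so the left side is 0.
But the right sides sum to 1 (mod 2). 0 ≠ 1 — the system is inconsistent.

Unsatisfiable — no assignment works.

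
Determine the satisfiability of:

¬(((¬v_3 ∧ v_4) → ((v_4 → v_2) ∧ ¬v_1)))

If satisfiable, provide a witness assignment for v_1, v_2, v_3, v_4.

v_1 = False, v_2 = False, v_3 = False, v_4 = True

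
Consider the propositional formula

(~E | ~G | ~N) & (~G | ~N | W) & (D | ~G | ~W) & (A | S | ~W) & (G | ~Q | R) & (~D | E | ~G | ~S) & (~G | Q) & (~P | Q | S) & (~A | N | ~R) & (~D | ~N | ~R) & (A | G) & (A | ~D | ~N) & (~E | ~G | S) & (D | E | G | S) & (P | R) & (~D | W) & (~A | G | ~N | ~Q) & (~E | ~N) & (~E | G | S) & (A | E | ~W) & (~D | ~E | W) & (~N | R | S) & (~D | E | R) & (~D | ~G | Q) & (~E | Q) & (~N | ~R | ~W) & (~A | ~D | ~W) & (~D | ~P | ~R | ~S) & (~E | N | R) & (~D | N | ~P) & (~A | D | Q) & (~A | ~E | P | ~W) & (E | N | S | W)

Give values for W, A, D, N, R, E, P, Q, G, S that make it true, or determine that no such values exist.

W=T, A=F, D=T, N=F, R=T, E=T, P=F, Q=T, G=T, S=T

Set W = True.
Set A = False.
  then (A | S | ~W) forces S = True.
  then (A | G) forces G = True.
  then (A | E | ~W) forces E = True.
  then (~E | Q) forces Q = True.
  then (~E | ~G | ~N) forces N = False.
  then (D | ~G | ~W) forces D = True.
  then (~E | N | R) forces R = True.
  then (~D | N | ~P) forces P = False.
All clauses satisfied.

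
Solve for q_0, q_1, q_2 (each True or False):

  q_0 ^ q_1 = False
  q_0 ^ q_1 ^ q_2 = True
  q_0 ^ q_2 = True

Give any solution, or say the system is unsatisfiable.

q_0 = False; q_1 = False; q_2 = True

q_0 ^ q_1 = F ^ F = False ✓
q_0 ^ q_1 ^ q_2 = F ^ F ^ T = True ✓
q_0 ^ q_2 = F ^ T = True ✓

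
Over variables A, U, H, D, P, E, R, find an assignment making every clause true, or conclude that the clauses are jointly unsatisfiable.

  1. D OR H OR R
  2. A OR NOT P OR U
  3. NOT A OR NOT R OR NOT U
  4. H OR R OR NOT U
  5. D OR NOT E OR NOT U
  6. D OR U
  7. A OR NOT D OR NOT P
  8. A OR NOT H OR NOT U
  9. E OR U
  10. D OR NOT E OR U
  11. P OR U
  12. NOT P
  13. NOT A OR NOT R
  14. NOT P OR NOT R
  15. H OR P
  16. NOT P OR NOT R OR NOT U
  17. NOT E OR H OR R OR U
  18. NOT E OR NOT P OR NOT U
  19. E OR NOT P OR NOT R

A: True, U: True, H: True, D: True, P: False, E: False, R: False

Unit clause (NOT P) forces P = False.
In (H OR P) only H is left, so H = True.
In (P OR U) only U is left, so U = True.
In (A OR NOT H OR NOT U) only A is left, so A = True.
In (NOT A OR NOT R) only NOT R is left, so R = False.
Set D = True.
Set E = False.
All clauses satisfied.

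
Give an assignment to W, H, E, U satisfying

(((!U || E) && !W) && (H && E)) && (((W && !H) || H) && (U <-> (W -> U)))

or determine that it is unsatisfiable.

W: False; H: True; E: True; U: True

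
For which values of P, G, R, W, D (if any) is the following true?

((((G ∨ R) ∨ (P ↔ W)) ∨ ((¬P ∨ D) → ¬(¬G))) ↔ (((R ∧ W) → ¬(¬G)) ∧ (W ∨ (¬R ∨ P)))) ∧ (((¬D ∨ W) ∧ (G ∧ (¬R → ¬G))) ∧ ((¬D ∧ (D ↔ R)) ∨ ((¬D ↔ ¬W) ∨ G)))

P = True, G = True, R = True, W = False, D = False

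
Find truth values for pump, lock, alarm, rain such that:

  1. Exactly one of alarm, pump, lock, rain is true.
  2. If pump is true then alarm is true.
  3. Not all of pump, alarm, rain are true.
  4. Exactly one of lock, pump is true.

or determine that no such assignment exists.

pump = False; lock = True; alarm = False; rain = False

  (1) {alarm, pump, lock, rain}: 1 true — exactly one ✓
  (2) pump=F ⇒ alarm: vacuous ✓
  (3) {pump, alarm, rain}: 0/3 true — not all ✓
  (4) {lock, pump}: 1 true — exactly one ✓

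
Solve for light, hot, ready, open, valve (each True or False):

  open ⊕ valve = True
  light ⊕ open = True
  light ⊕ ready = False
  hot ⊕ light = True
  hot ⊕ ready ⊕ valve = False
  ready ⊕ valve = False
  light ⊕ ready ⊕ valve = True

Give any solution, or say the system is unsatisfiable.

light = True, hot = False, ready = True, open = False, valve = True

open ⊕ valve = F ⊕ T = True ✓
light ⊕ open = T ⊕ F = True ✓
light ⊕ ready = T ⊕ T = False ✓
hot ⊕ light = F ⊕ T = True ✓
hot ⊕ ready ⊕ valve = F ⊕ T ⊕ T = False ✓
ready ⊕ valve = T ⊕ T = False ✓
light ⊕ ready ⊕ valve = T ⊕ T ⊕ T = True ✓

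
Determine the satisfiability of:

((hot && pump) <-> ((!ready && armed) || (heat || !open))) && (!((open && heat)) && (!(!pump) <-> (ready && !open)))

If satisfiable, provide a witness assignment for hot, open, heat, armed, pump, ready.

hot: True; open: True; heat: False; armed: False; pump: False; ready: True

  (hot && pump) <-> ((!ready && armed) || (heat || !open)) = True
    hot && pump = False
    (!ready && armed) || (heat || !open) = False
      !ready && armed = False
        !ready = False
      heat || !open = False
        !open = False
  !((open && heat)) && (!(!pump) <-> (ready && !open)) = True
    !((open && heat)) = True
      open && heat = False
    !(!pump) <-> (ready && !open) = True
      !(!pump) = False
        !pump = True
      ready && !open = False
        !open = False
Both conjuncts True, so the formula holds.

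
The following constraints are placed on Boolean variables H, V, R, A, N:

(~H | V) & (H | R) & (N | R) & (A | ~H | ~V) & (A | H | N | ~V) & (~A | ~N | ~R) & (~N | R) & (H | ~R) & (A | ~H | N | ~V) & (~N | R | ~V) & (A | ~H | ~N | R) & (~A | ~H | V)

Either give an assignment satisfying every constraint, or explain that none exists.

H: True, V: True, R: True, A: True, N: False

Try H = False:
  (H | R) forces R = True.
  clause (H | ~R) is falsified — backtrack.
So H = True.
  then (~H | V) forces V = True.
  then (A | ~H | ~V) forces A = True.
Set R = True.
  then (~A | ~N | ~R) forces N = False.
All clauses satisfied.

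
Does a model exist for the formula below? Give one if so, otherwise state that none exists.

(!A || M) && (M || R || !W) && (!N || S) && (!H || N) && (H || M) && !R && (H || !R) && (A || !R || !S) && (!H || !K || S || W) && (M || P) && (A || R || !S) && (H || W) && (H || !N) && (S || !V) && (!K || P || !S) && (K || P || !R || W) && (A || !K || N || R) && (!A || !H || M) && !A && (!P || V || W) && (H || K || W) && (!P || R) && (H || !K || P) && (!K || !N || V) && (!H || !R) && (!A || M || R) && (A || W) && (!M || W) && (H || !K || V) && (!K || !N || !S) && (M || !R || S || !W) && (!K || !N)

Unit clause (!R) forces R = False.
Unit clause (!A) forces A = False.
In (!P || R) only !P is left, so P = False.
In (A || W) only W is left, so W = True.
In (M || R || !W) only M is left, so M = True.
In (A || R || !S) only !S is left, so S = False.
In (S || !V) only !V is left, so V = False.
In (!N || S) only !N is left, so N = False.
In (!H || N) only !H is left, so H = False.
In (A || !K || N || R) only !K is left, so K = False.
All clauses satisfied.

P = False; V = False; A = False; S = False; W = True; R = False; N = False; M = True; H = False; K = False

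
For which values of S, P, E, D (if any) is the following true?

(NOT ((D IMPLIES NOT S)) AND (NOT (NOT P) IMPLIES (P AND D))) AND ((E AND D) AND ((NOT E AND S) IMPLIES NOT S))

S: True, P: True, E: True, D: True

  NOT ((D IMPLIES NOT S)) AND (NOT (NOT P) IMPLIES (P AND D)) = True
    NOT ((D IMPLIES NOT S)) = True
      D IMPLIES NOT S = False
        NOT S = False
    NOT (NOT P) IMPLIES (P AND D) = True
      NOT (NOT P) = True
        NOT P = False
      P AND D = True
  (E AND D) AND ((NOT E AND S) IMPLIES NOT S) = True
    E AND D = True
    (NOT E AND S) IMPLIES NOT S = True
      NOT E AND S = False
        NOT E = False
      NOT S = False
Both conjuncts True, so the formula holds.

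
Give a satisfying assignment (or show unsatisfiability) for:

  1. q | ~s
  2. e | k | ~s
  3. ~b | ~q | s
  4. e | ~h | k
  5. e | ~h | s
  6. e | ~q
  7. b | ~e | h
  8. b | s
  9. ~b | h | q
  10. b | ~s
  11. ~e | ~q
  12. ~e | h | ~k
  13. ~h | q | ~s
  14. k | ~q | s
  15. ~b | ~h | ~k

s = False; k = False; e = True; b = True; q = False; h = True

Try s = True:
  (q | ~s) forces q = True.
  (e | ~q) forces e = True.
  clause (~e | ~q) is falsified — backtrack.
So s = False.
  then (b | s) forces b = True.
  then (~b | ~q | s) forces q = False.
  then (~b | h | q) forces h = True.
  then (~b | ~h | ~k) forces k = False.
  then (e | ~h | k) forces e = True.
All clauses satisfied.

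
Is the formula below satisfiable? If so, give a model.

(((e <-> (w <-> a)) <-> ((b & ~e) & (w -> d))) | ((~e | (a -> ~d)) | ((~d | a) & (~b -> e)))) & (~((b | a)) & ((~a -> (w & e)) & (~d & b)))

Case b = True: the conjunct ~((b | a)) becomes ~((True | a)) = False.
Case b = False: the conjunct b is False.
Both cases fail — unsatisfiable.

Unsatisfiable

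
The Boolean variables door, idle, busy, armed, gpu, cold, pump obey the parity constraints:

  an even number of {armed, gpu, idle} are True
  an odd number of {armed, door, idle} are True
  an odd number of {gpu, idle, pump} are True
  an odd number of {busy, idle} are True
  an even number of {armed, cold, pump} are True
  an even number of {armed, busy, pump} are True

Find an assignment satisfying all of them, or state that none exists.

door=T; idle=F; busy=T; armed=F; gpu=F; cold=T; pump=T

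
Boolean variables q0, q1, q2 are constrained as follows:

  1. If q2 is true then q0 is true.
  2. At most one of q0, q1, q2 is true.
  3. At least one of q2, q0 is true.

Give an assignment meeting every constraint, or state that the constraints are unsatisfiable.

q0 = True, q1 = False, q2 = False

  (1) q2=F ⇒ q0: vacuous ✓
  (2) {q0, q1, q2}: 1 true — at most one ✓
  (3) {q2, q0}: 1 true — at least one ✓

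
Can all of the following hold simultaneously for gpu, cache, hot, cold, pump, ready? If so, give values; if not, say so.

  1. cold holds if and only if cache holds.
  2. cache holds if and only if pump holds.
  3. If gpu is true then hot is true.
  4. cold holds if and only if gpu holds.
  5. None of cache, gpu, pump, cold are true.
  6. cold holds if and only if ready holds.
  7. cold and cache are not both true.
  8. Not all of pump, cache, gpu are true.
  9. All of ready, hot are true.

Case ready = True:
  (5) forces cache = False.
  (1) with cache=F forces cold = False.
  Constraint (6) is violated (cold=F, ready=T) — contradiction.
Case ready = False:
  Constraint (9) is violated (ready=F) — contradiction.
Both cases fail — unsatisfiable.

UNSATISFIABLE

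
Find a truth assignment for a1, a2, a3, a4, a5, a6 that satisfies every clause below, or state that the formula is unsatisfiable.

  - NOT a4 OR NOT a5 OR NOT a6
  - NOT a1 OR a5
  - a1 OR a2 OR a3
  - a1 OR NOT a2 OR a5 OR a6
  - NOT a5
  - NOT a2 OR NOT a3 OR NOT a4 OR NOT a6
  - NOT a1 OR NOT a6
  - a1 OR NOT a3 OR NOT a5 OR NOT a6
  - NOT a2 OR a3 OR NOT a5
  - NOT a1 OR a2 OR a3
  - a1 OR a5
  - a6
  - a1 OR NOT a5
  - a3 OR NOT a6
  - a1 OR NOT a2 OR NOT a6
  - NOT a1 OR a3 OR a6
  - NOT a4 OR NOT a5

Case a5 = True:
  Clause (NOT a5) is falsified — contradiction.
Case a5 = False:
  (NOT a1 OR a5) forces a1 = False.
  Clause (a1 OR a5) is falsified — contradiction.
Both cases fail, so the formula is unsatisfiable.

No satisfying assignment exists.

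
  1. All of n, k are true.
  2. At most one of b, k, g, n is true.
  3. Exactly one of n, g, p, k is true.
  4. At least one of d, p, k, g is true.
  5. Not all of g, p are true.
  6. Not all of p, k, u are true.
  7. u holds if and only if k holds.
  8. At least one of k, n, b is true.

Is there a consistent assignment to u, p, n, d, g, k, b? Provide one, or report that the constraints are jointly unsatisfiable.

Case n = True:
  (1) forces k = True.
  Constraint (2) is violated (k=T, n=T) — contradiction.
Case n = False:
  Constraint (1) is violated (n=F) — contradiction.
Both cases fail — unsatisfiable.

No satisfying assignment exists.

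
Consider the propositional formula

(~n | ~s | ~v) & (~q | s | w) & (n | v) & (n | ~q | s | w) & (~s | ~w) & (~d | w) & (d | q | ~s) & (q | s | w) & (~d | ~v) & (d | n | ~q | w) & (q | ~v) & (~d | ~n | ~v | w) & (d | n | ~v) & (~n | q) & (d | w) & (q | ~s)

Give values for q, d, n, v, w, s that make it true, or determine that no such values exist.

Set q = True.
Set d = True.
  then (~d | w) forces w = True.
  then (~d | ~v) forces v = False.
  then (n | v) forces n = True.
  then (~s | ~w) forces s = False.
All clauses satisfied.

q=T, d=T, n=T, v=F, w=T, s=F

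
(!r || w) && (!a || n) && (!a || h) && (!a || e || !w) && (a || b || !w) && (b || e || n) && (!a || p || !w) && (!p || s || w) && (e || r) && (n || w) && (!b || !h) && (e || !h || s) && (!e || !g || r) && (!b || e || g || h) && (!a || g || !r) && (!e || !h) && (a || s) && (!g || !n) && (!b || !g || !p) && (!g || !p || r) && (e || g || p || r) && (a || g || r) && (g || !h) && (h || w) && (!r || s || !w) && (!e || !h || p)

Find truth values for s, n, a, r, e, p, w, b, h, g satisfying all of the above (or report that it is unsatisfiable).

s = True, n = False, a = False, r = True, e = False, p = False, w = True, b = True, h = False, g = True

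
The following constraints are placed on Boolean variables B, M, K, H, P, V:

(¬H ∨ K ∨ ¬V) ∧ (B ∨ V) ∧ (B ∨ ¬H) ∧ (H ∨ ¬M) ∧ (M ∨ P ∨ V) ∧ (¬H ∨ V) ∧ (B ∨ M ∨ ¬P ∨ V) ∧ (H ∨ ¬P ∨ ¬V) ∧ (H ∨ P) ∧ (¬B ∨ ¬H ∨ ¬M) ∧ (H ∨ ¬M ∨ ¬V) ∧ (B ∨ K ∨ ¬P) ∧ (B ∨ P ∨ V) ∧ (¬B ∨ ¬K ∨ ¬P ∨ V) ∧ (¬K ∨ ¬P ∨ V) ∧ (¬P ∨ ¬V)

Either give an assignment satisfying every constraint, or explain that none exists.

B: True; M: False; K: False; H: False; P: True; V: False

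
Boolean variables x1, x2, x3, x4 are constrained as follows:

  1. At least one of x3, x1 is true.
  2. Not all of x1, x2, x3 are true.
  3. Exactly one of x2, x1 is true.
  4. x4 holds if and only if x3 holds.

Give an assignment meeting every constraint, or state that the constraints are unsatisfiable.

x1: True; x2: False; x3: False; x4: False

  (1) {x3, x1}: 1 true — at least one ✓
  (2) {x1, x2, x3}: 1/3 true — not all ✓
  (3) {x2, x1}: 1 true — exactly one ✓
  (4) x4=F, x3=F — same ✓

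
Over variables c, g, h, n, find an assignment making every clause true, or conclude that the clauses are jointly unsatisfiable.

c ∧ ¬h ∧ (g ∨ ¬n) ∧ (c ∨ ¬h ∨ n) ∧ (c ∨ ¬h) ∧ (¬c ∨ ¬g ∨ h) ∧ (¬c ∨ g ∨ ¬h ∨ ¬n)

c = True, g = False, h = False, n = False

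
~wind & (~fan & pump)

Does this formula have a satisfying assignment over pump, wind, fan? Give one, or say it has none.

pump: True; wind: False; fan: False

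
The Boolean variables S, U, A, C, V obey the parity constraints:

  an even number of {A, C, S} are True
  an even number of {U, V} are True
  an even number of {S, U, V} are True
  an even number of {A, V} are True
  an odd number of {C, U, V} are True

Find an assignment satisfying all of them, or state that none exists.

S = False; U = True; A = True; C = True; V = True

{A, C, S}: 2 true → even ✓
{U, V}: 2 true → even ✓
{S, U, V}: 2 true → even ✓
{A, V}: 2 true → even ✓
{C, U, V}: 3 true → odd ✓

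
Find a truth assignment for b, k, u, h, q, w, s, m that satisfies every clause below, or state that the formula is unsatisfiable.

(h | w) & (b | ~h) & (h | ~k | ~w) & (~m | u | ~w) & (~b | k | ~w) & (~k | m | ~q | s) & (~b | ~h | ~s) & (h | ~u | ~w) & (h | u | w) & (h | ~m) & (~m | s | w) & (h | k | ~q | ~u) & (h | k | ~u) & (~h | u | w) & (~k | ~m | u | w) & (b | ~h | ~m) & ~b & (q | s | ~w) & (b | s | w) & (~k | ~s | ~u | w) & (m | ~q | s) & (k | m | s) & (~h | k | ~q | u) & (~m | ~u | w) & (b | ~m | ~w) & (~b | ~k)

b: False; k: False; u: False; h: False; q: False; w: True; s: True; m: False

Unit clause (~b) forces b = False.
In (b | ~h) only ~h is left, so h = False.
In (h | ~m) only ~m is left, so m = False.
In (h | w) only w is left, so w = True.
In (h | ~k | ~w) only ~k is left, so k = False.
In (h | ~u | ~w) only ~u is left, so u = False.
In (k | m | s) only s is left, so s = True.
Set q = False.
All clauses satisfied.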